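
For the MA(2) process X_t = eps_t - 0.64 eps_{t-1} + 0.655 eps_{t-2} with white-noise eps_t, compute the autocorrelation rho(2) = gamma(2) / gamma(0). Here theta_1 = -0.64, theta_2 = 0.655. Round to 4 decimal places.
\rho(2) = 0.3562

For an MA(q) process with theta_0 = 1, the autocovariance is
  gamma(k) = sigma^2 * sum_{i=0..q-k} theta_i * theta_{i+k},
and rho(k) = gamma(k) / gamma(0). Sigma^2 cancels.
  numerator   = (1)*(0.655) = 0.655.
  denominator = (1)^2 + (-0.64)^2 + (0.655)^2 = 1.838625.
  rho(2) = 0.655 / 1.838625 = 0.3562.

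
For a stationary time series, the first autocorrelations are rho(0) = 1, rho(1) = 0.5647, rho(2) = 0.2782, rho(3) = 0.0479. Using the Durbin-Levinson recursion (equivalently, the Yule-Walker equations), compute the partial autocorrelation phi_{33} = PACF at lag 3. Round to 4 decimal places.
\phi_{33} = -0.1250

The PACF at lag k is phi_{kk}, the last component of the solution
to the Yule-Walker system G_k phi = r_k where
  (G_k)_{ij} = rho(|i - j|), (r_k)_i = rho(i), i,j = 1..k.
Equivalently, Durbin-Levinson gives phi_{kk} iteratively:
  phi_{11} = rho(1)
  phi_{kk} = [rho(k) - sum_{j=1..k-1} phi_{k-1,j} rho(k-j)]
            / [1 - sum_{j=1..k-1} phi_{k-1,j} rho(j)],
  phi_{k,j} = phi_{k-1,j} - phi_{kk} phi_{k-1,k-j},  j = 1..k-1.
Step k = 1:
  phi_11 = rho(1) = 0.5647.
Step k = 2:
  phi_22 = [rho(2) - phi_11 rho(1)] / [1 - phi_11 rho(1)] = [0.2782 - (0.5647)(0.5647)] / [1 - (0.5647)(0.5647)]
         = -0.04068609 / 0.68111391 = -0.059735.
  Update: phi_21 = phi_11 - phi_22 phi_11 = 0.5647 - (-0.059735)(0.5647) = 0.598432.
Step k = 3:
  phi_33 = [rho(3) - phi_21 rho(2) - phi_22 rho(1)] / [1 - phi_21 rho(1) - phi_22 rho(2)]
    numerator   = 0.0479 - (0.598432)(0.2782) - (-0.059735)(0.5647) = -0.08485168
    denominator = 1 - (0.598432)(0.5647) - (-0.059735)(0.2782) = 0.67868354
  phi_33 = -0.08485168 / 0.67868354 = -0.125.
Therefore phi_{33} = -0.1250.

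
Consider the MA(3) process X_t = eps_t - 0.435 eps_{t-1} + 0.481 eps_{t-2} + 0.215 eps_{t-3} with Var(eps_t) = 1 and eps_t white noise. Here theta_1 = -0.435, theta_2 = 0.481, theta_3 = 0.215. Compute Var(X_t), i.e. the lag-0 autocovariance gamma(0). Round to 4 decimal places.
\gamma(0) = 1.4668

For an MA(q) process X_t = eps_t + sum_i theta_i eps_{t-i} with
Var(eps_t) = sigma^2, the variance is
  gamma(0) = sigma^2 * (1 + sum_i theta_i^2).
  sum_i theta_i^2 = (-0.435)^2 + (0.481)^2 + (0.215)^2 = 0.189225 + 0.231361 + 0.046225 = 0.466811.
  gamma(0) = 1 * (1 + 0.466811) = 1 * 1.466811 = 1.466811, which rounds to 1.4668.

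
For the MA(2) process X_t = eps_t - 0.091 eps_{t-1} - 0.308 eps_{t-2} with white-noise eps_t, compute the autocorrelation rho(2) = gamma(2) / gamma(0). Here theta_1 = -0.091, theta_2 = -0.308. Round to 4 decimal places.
\rho(2) = -0.2792

For an MA(q) process with theta_0 = 1, the autocovariance is
  gamma(k) = sigma^2 * sum_{i=0..q-k} theta_i * theta_{i+k},
and rho(k) = gamma(k) / gamma(0). Sigma^2 cancels.
  numerator   = (1)*(-0.308) = -0.308.
  denominator = (1)^2 + (-0.091)^2 + (-0.308)^2 = 1.103145.
  rho(2) = -0.308 / 1.103145 = -0.2792.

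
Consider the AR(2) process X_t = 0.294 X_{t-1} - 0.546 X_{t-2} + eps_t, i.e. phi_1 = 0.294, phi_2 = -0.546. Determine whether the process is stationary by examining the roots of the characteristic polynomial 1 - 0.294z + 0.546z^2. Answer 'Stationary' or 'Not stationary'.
\text{Stationary}

The AR(p) characteristic polynomial is P(z) = 1 - 0.294z + 0.546z^2.
Stationarity requires all roots to lie outside the unit circle, i.e. |z| > 1 for every root.
Set 1 + (-0.294) z + (0.546) z^2 = 0, i.e. a z^2 + b z + c = 0 with a = 0.546, b = -0.294, c = 1.
Discriminant D = b^2 - 4ac = (-0.294)^2 - 4*(0.546)*1 = 0.086436 - (2.184) = -2.097564.
D < 0, so the roots are the complex-conjugate pair z = (-b +/- i sqrt(-D)) / (2a) = 0.2692 +/- 1.3263i.
For a conjugate pair |z|^2 = z * conj(z) = (product of roots) = c/a = 1/(0.546) = 1.831502, so |z| = sqrt(1.831502) = 1.3533 for both roots.
Moduli of all roots: 1.3533, 1.3533.
All moduli strictly greater than 1? Yes.
Verdict: Stationary.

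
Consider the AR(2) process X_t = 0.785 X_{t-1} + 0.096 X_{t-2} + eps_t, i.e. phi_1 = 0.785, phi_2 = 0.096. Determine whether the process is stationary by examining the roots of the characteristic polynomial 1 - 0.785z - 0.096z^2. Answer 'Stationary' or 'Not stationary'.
\text{Stationary}

The AR(p) characteristic polynomial is P(z) = 1 - 0.785z - 0.096z^2.
Stationarity requires all roots to lie outside the unit circle, i.e. |z| > 1 for every root.
Set 1 + (-0.785) z + (-0.096) z^2 = 0, i.e. a z^2 + b z + c = 0 with a = -0.096, b = -0.785, c = 1.
Discriminant D = b^2 - 4ac = (-0.785)^2 - 4*(-0.096)*1 = 0.616225 - (-0.384) = 1.000225.
D >= 0, so the roots are real: z = (-b +/- sqrt(D)) / (2a) = (0.785 +/- 1.000112) / (-0.192).
  z_1 = (0.785 + 1.000112) / (-0.192) = -9.2975,   |z_1| = 9.2975.
  z_2 = (0.785 - 1.000112) / (-0.192) = 1.1204,   |z_2| = 1.1204.
Moduli of all roots: 9.2975, 1.1204.
All moduli strictly greater than 1? Yes.
Verdict: Stationary.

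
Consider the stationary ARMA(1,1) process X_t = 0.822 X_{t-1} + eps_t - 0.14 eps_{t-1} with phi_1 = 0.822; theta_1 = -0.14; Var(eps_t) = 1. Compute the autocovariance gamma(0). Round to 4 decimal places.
\gamma(0) = 2.4342

Multiply the model equation by X_{t-k} and take expectations. With theta_0 = psi_0 = 1 and psi_j the MA(infinity) weights, this gives
  gamma(k) - sum_i phi_i gamma(k-i) = c_k,
  c_k = sigma^2 * sum_{j=k..q} theta_j psi_{j-k}   (c_k = 0 for k > q),
using gamma(-m) = gamma(m).
psi-weights needed (psi_j = theta_j + sum_i phi_i psi_{j-i}):
  psi_1 = theta_1 + phi_1 = -0.14 + (0.822) = 0.682
Right-hand sides:
  c_0 = sigma^2 (1 + theta_1 psi_1) = 1 * (1 + (-0.14)(0.682)) = 1 * 0.90452 = 0.90452
  c_1 = sigma^2 theta_1 = 1 * (-0.14) = -0.14
  c_2 = 0
Equations for k = 0 and k = 1 (AR order 1):
  gamma(0) = phi_1 gamma(1) + c_0
  gamma(1) = phi_1 gamma(0) + c_1
Substituting the second into the first: gamma(0) (1 - phi_1^2) = c_0 + phi_1 c_1, so
  gamma(0) = (c_0 + phi_1 c_1) / (1 - phi_1^2) = (0.90452 + (0.822)(-0.14)) / (1 - (0.822)^2) = 0.78944 / 0.324316 = 2.434169.
Therefore gamma(0) = 2.4342 (to 4 decimal places).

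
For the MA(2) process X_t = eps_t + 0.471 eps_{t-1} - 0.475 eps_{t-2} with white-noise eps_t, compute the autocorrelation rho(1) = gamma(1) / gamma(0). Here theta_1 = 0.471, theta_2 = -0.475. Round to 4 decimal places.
\rho(1) = 0.1708

For an MA(q) process with theta_0 = 1, the autocovariance is
  gamma(k) = sigma^2 * sum_{i=0..q-k} theta_i * theta_{i+k},
and rho(k) = gamma(k) / gamma(0). Sigma^2 cancels.
  numerator   = (1)*(0.471) + (0.471)*(-0.475) = 0.247275.
  denominator = (1)^2 + (0.471)^2 + (-0.475)^2 = 1.447466.
  rho(1) = 0.247275 / 1.447466 = 0.1708.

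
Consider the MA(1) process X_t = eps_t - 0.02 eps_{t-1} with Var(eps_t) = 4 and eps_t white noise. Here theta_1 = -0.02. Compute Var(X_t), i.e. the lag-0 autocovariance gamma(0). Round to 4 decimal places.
\gamma(0) = 4.0016

For an MA(q) process X_t = eps_t + sum_i theta_i eps_{t-i} with
Var(eps_t) = sigma^2, the variance is
  gamma(0) = sigma^2 * (1 + sum_i theta_i^2).
  sum_i theta_i^2 = (-0.02)^2 = 0.0004.
  gamma(0) = 4 * (1 + 0.0004) = 4 * 1.0004 = 4.0016.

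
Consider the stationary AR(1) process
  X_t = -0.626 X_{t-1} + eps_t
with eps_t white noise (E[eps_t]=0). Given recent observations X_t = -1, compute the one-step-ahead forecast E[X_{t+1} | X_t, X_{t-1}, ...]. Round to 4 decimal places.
E[X_{t+1} \mid \mathcal F_t] = 0.6260

For an AR(p) model X_t = c + sum_i phi_i X_{t-i} + eps_t, the
one-step-ahead conditional mean is
  E[X_{t+1} | X_t, ...] = c + sum_i phi_i X_{t+1-i}.
Substitute known values:
  E[X_{t+1} | ...] = (-0.626) * (-1)
                   = 0.6260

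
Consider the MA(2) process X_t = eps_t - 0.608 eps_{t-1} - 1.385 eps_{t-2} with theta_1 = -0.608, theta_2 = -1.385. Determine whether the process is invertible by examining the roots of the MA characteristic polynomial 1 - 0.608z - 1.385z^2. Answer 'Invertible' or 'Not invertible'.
\text{Not invertible}

The MA(q) characteristic polynomial is P(z) = 1 - 0.608z - 1.385z^2.
Invertibility requires all roots to lie outside the unit circle, i.e. |z| > 1 for every root.
Set 1 + (-0.608) z + (-1.385) z^2 = 0, i.e. a z^2 + b z + c = 0 with a = -1.385, b = -0.608, c = 1.
Discriminant D = b^2 - 4ac = (-0.608)^2 - 4*(-1.385)*1 = 0.369664 - (-5.54) = 5.909664.
D >= 0, so the roots are real: z = (-b +/- sqrt(D)) / (2a) = (0.608 +/- 2.43098) / (-2.77).
  z_1 = (0.608 + 2.43098) / (-2.77) = -1.0971,   |z_1| = 1.0971.
  z_2 = (0.608 - 2.43098) / (-2.77) = 0.6581,   |z_2| = 0.6581.
Moduli of all roots: 1.0971, 0.6581.
All moduli strictly greater than 1? No.
Verdict: Not invertible.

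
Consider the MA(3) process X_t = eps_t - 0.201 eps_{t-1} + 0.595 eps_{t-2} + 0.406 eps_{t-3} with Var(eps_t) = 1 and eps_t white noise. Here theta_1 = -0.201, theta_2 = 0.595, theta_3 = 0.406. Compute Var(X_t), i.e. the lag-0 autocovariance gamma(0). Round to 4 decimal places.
\gamma(0) = 1.5593

For an MA(q) process X_t = eps_t + sum_i theta_i eps_{t-i} with
Var(eps_t) = sigma^2, the variance is
  gamma(0) = sigma^2 * (1 + sum_i theta_i^2).
  sum_i theta_i^2 = (-0.201)^2 + (0.595)^2 + (0.406)^2 = 0.040401 + 0.354025 + 0.164836 = 0.559262.
  gamma(0) = 1 * (1 + 0.559262) = 1 * 1.559262 = 1.559262, which rounds to 1.5593.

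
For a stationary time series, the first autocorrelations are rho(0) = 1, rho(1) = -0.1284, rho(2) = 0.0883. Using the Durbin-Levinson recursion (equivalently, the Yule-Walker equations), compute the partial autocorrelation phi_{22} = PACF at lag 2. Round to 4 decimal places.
\phi_{22} = 0.0730

The PACF at lag k is phi_{kk}, the last component of the solution
to the Yule-Walker system G_k phi = r_k where
  (G_k)_{ij} = rho(|i - j|), (r_k)_i = rho(i), i,j = 1..k.
Equivalently, Durbin-Levinson gives phi_{kk} iteratively:
  phi_{11} = rho(1)
  phi_{kk} = [rho(k) - sum_{j=1..k-1} phi_{k-1,j} rho(k-j)]
            / [1 - sum_{j=1..k-1} phi_{k-1,j} rho(j)],
  phi_{k,j} = phi_{k-1,j} - phi_{kk} phi_{k-1,k-j},  j = 1..k-1.
Step k = 1:
  phi_11 = rho(1) = -0.1284.
Step k = 2:
  phi_22 = [rho(2) - phi_11 rho(1)] / [1 - phi_11 rho(1)] = [0.0883 - (-0.1284)(-0.1284)] / [1 - (-0.1284)(-0.1284)]
         = 0.07181344 / 0.98351344 = 0.073.
Therefore phi_{22} = 0.0730.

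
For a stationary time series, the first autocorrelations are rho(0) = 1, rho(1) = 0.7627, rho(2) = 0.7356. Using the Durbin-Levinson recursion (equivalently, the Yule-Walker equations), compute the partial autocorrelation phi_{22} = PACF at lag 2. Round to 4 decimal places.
\phi_{22} = 0.3679

The PACF at lag k is phi_{kk}, the last component of the solution
to the Yule-Walker system G_k phi = r_k where
  (G_k)_{ij} = rho(|i - j|), (r_k)_i = rho(i), i,j = 1..k.
Equivalently, Durbin-Levinson gives phi_{kk} iteratively:
  phi_{11} = rho(1)
  phi_{kk} = [rho(k) - sum_{j=1..k-1} phi_{k-1,j} rho(k-j)]
            / [1 - sum_{j=1..k-1} phi_{k-1,j} rho(j)],
  phi_{k,j} = phi_{k-1,j} - phi_{kk} phi_{k-1,k-j},  j = 1..k-1.
Step k = 1:
  phi_11 = rho(1) = 0.7627.
Step k = 2:
  phi_22 = [rho(2) - phi_11 rho(1)] / [1 - phi_11 rho(1)] = [0.7356 - (0.7627)(0.7627)] / [1 - (0.7627)(0.7627)]
         = 0.15388871 / 0.41828871 = 0.3679.
Therefore phi_{22} = 0.3679.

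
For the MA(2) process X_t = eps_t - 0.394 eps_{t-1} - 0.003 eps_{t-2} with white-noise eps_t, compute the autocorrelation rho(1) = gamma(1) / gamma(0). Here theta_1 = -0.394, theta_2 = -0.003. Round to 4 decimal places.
\rho(1) = -0.3400

For an MA(q) process with theta_0 = 1, the autocovariance is
  gamma(k) = sigma^2 * sum_{i=0..q-k} theta_i * theta_{i+k},
and rho(k) = gamma(k) / gamma(0). Sigma^2 cancels.
  numerator   = (1)*(-0.394) + (-0.394)*(-0.003) = -0.392818.
  denominator = (1)^2 + (-0.394)^2 + (-0.003)^2 = 1.155245.
  rho(1) = -0.392818 / 1.155245 = -0.3400.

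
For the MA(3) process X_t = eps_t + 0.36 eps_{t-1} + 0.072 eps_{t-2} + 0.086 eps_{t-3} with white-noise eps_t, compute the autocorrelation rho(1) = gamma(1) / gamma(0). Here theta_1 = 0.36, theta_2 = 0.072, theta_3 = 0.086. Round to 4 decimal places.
\rho(1) = 0.3433

For an MA(q) process with theta_0 = 1, the autocovariance is
  gamma(k) = sigma^2 * sum_{i=0..q-k} theta_i * theta_{i+k},
and rho(k) = gamma(k) / gamma(0). Sigma^2 cancels.
  numerator   = (1)*(0.36) + (0.36)*(0.072) + (0.072)*(0.086) = 0.392112.
  denominator = (1)^2 + (0.36)^2 + (0.072)^2 + (0.086)^2 = 1.14218.
  rho(1) = 0.392112 / 1.14218 = 0.3433.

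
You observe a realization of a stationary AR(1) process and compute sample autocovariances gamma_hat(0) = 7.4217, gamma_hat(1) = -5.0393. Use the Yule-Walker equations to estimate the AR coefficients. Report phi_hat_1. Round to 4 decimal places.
\hat\phi_{1} = -0.6790

The Yule-Walker equations for an AR(p) process read, in matrix form,
  Gamma_p phi = r_p,   with   (Gamma_p)_{ij} = gamma(|i - j|),
                       (r_p)_i = gamma(i),   i,j = 1..p.
Substitute the sample gammas (Toeplitz matrix and right-hand side of size 1):
  Gamma_p = [[7.4217]]
  r_p     = [-5.0393]
With p = 1 this is the single equation gamma(0) phi_1 = gamma(1):
  phi_hat_1 = gamma(1) / gamma(0) = -5.0393 / 7.4217 = -0.6790.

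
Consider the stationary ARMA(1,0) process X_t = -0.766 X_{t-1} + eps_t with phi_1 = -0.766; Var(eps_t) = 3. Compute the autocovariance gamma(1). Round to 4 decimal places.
\gamma(1) = -5.5609

Multiply the model equation by X_{t-k} and take expectations. With theta_0 = psi_0 = 1 and psi_j the MA(infinity) weights, this gives
  gamma(k) - sum_i phi_i gamma(k-i) = c_k,
  c_k = sigma^2 * sum_{j=k..q} theta_j psi_{j-k}   (c_k = 0 for k > q),
using gamma(-m) = gamma(m).
Pure AR (q = 0): c_0 = sigma^2 = 3, c_k = 0 for k >= 1.
Equations for k = 0 and k = 1 (AR order 1):
  gamma(0) = phi_1 gamma(1) + c_0
  gamma(1) = phi_1 gamma(0) + c_1
Substituting the second into the first: gamma(0) (1 - phi_1^2) = c_0 + phi_1 c_1, so
  gamma(0) = c_0 / (1 - phi_1^2) = 3 / (1 - (-0.766)^2) = 3 / 0.413244 = 7.259634.
  gamma(1) = phi_1 gamma(0) = (-0.766)(7.259634) = -5.560879.
Therefore gamma(1) = -5.5609 (to 4 decimal places).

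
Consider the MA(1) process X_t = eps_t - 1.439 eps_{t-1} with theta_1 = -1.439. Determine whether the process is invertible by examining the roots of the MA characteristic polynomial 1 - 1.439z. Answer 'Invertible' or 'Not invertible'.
\text{Not invertible}

The MA(q) characteristic polynomial is P(z) = 1 - 1.439z.
Invertibility requires all roots to lie outside the unit circle, i.e. |z| > 1 for every root.
This is linear in z: 1 + (-1.439) z = 0  =>  z = -1/(-1.439) = 0.694927,  |z| = 0.694927.
Moduli of all roots: 0.6949.
All moduli strictly greater than 1? No.
Verdict: Not invertible.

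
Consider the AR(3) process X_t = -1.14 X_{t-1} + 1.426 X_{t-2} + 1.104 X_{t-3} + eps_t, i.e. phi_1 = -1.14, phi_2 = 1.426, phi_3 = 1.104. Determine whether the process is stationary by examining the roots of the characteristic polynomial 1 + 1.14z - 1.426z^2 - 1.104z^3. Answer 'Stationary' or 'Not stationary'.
\text{Not stationary}

The AR(p) characteristic polynomial is P(z) = 1 + 1.14z - 1.426z^2 - 1.104z^3.
Stationarity requires all roots to lie outside the unit circle, i.e. |z| > 1 for every root.
Degree 3: look for a simple real root z0 first, then factor out (1 - z/z0) and solve the remaining quadratic.
Testing z0 = -0.625: P(-0.625) = 1 + (1.14)(-0.625) + (-1.426)(-0.625)^2 + (-1.104)(-0.625)^3
  = 1 + (-0.7125) + (-0.557031) + (0.269531) = 0.  So z_0 = -0.625 is a root, |z_0| = 0.625.
Divide out the factor (1 + 1.6 z) = (1 - z/z0) (since 1/z0 = -1.6):
  P(z) = (1 + 1.6 z)(1 + (-0.46) z + (-0.69) z^2)
  [check: z-coef -0.46 - (-1.6) = 1.14; z^2-coef -0.69 - (-1.6)(-0.46) = -1.426; z^3-coef -(-1.6)(-0.69) = -1.104.]
Remaining roots from the quadratic factor 1 + (-0.46) z + (-0.69) z^2:
  Set 1 + (-0.46) z + (-0.69) z^2 = 0, i.e. a z^2 + b z + c = 0 with a = -0.69, b = -0.46, c = 1.
  Discriminant D = b^2 - 4ac = (-0.46)^2 - 4*(-0.69)*1 = 0.2116 - (-2.76) = 2.9716.
  D >= 0, so the roots are real: z = (-b +/- sqrt(D)) / (2a) = (0.46 +/- 1.723833) / (-1.38).
    z_1 = (0.46 + 1.723833) / (-1.38) = -1.5825,   |z_1| = 1.5825.
    z_2 = (0.46 - 1.723833) / (-1.38) = 0.9158,   |z_2| = 0.9158.
Moduli of all roots: 0.6250, 1.5825, 0.9158.
All moduli strictly greater than 1? No.
Verdict: Not stationary.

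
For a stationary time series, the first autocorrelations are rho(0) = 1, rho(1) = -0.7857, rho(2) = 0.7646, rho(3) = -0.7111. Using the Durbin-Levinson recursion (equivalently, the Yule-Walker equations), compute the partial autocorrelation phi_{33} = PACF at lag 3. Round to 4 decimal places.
\phi_{33} = -0.1202

The PACF at lag k is phi_{kk}, the last component of the solution
to the Yule-Walker system G_k phi = r_k where
  (G_k)_{ij} = rho(|i - j|), (r_k)_i = rho(i), i,j = 1..k.
Equivalently, Durbin-Levinson gives phi_{kk} iteratively:
  phi_{11} = rho(1)
  phi_{kk} = [rho(k) - sum_{j=1..k-1} phi_{k-1,j} rho(k-j)]
            / [1 - sum_{j=1..k-1} phi_{k-1,j} rho(j)],
  phi_{k,j} = phi_{k-1,j} - phi_{kk} phi_{k-1,k-j},  j = 1..k-1.
Step k = 1:
  phi_11 = rho(1) = -0.7857.
Step k = 2:
  phi_22 = [rho(2) - phi_11 rho(1)] / [1 - phi_11 rho(1)] = [0.7646 - (-0.7857)(-0.7857)] / [1 - (-0.7857)(-0.7857)]
         = 0.14727551 / 0.38267551 = 0.384857.
  Update: phi_21 = phi_11 - phi_22 phi_11 = -0.7857 - (0.384857)(-0.7857) = -0.483318.
Step k = 3:
  phi_33 = [rho(3) - phi_21 rho(2) - phi_22 rho(1)] / [1 - phi_21 rho(1) - phi_22 rho(2)]
    numerator   = -0.7111 - (-0.483318)(0.7646) - (0.384857)(-0.7857) = -0.03917295
    denominator = 1 - (-0.483318)(-0.7857) - (0.384857)(0.7646) = 0.32599544
  phi_33 = -0.03917295 / 0.32599544 = -0.1202.
Therefore phi_{33} = -0.1202.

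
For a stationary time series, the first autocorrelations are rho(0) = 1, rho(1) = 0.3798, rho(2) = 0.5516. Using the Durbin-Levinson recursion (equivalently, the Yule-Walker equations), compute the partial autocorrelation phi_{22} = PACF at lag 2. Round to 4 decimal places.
\phi_{22} = 0.4760

The PACF at lag k is phi_{kk}, the last component of the solution
to the Yule-Walker system G_k phi = r_k where
  (G_k)_{ij} = rho(|i - j|), (r_k)_i = rho(i), i,j = 1..k.
Equivalently, Durbin-Levinson gives phi_{kk} iteratively:
  phi_{11} = rho(1)
  phi_{kk} = [rho(k) - sum_{j=1..k-1} phi_{k-1,j} rho(k-j)]
            / [1 - sum_{j=1..k-1} phi_{k-1,j} rho(j)],
  phi_{k,j} = phi_{k-1,j} - phi_{kk} phi_{k-1,k-j},  j = 1..k-1.
Step k = 1:
  phi_11 = rho(1) = 0.3798.
Step k = 2:
  phi_22 = [rho(2) - phi_11 rho(1)] / [1 - phi_11 rho(1)] = [0.5516 - (0.3798)(0.3798)] / [1 - (0.3798)(0.3798)]
         = 0.40735196 / 0.85575196 = 0.476.
Therefore phi_{22} = 0.4760.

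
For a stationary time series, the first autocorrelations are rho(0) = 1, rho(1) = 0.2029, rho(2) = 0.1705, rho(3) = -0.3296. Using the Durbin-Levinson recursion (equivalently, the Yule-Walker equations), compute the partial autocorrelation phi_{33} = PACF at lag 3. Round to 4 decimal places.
\phi_{33} = -0.4110

The PACF at lag k is phi_{kk}, the last component of the solution
to the Yule-Walker system G_k phi = r_k where
  (G_k)_{ij} = rho(|i - j|), (r_k)_i = rho(i), i,j = 1..k.
Equivalently, Durbin-Levinson gives phi_{kk} iteratively:
  phi_{11} = rho(1)
  phi_{kk} = [rho(k) - sum_{j=1..k-1} phi_{k-1,j} rho(k-j)]
            / [1 - sum_{j=1..k-1} phi_{k-1,j} rho(j)],
  phi_{k,j} = phi_{k-1,j} - phi_{kk} phi_{k-1,k-j},  j = 1..k-1.
Step k = 1:
  phi_11 = rho(1) = 0.2029.
Step k = 2:
  phi_22 = [rho(2) - phi_11 rho(1)] / [1 - phi_11 rho(1)] = [0.1705 - (0.2029)(0.2029)] / [1 - (0.2029)(0.2029)]
         = 0.12933159 / 0.95883159 = 0.134885.
  Update: phi_21 = phi_11 - phi_22 phi_11 = 0.2029 - (0.134885)(0.2029) = 0.175532.
Step k = 3:
  phi_33 = [rho(3) - phi_21 rho(2) - phi_22 rho(1)] / [1 - phi_21 rho(1) - phi_22 rho(2)]
    numerator   = -0.3296 - (0.175532)(0.1705) - (0.134885)(0.2029) = -0.38689627
    denominator = 1 - (0.175532)(0.2029) - (0.134885)(0.1705) = 0.94138675
  phi_33 = -0.38689627 / 0.94138675 = -0.411.
Therefore phi_{33} = -0.4110.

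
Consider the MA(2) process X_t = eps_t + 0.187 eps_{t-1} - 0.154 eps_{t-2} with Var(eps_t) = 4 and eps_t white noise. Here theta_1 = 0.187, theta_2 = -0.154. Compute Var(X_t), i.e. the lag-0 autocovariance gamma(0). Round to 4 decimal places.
\gamma(0) = 4.2347

For an MA(q) process X_t = eps_t + sum_i theta_i eps_{t-i} with
Var(eps_t) = sigma^2, the variance is
  gamma(0) = sigma^2 * (1 + sum_i theta_i^2).
  sum_i theta_i^2 = (0.187)^2 + (-0.154)^2 = 0.034969 + 0.023716 = 0.058685.
  gamma(0) = 4 * (1 + 0.058685) = 4 * 1.058685 = 4.23474, which rounds to 4.2347.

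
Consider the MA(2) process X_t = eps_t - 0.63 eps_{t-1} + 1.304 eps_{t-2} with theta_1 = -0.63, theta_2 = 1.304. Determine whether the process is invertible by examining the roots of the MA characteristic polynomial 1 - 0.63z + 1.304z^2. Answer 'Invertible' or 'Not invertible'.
\text{Not invertible}

The MA(q) characteristic polynomial is P(z) = 1 - 0.63z + 1.304z^2.
Invertibility requires all roots to lie outside the unit circle, i.e. |z| > 1 for every root.
Set 1 + (-0.63) z + (1.304) z^2 = 0, i.e. a z^2 + b z + c = 0 with a = 1.304, b = -0.63, c = 1.
Discriminant D = b^2 - 4ac = (-0.63)^2 - 4*(1.304)*1 = 0.3969 - (5.216) = -4.8191.
D < 0, so the roots are the complex-conjugate pair z = (-b +/- i sqrt(-D)) / (2a) = 0.2416 +/- 0.8417i.
For a conjugate pair |z|^2 = z * conj(z) = (product of roots) = c/a = 1/(1.304) = 0.766871, so |z| = sqrt(0.766871) = 0.8757 for both roots.
Moduli of all roots: 0.8757, 0.8757.
All moduli strictly greater than 1? No.
Verdict: Not invertible.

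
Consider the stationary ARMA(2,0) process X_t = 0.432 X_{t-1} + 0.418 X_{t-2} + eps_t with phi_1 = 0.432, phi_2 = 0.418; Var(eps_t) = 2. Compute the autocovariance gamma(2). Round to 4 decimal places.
\gamma(2) = 3.9865

Multiply the model equation by X_{t-k} and take expectations. With theta_0 = psi_0 = 1 and psi_j the MA(infinity) weights, this gives
  gamma(k) - sum_i phi_i gamma(k-i) = c_k,
  c_k = sigma^2 * sum_{j=k..q} theta_j psi_{j-k}   (c_k = 0 for k > q),
using gamma(-m) = gamma(m).
Pure AR (q = 0): c_0 = sigma^2 = 2, c_k = 0 for k >= 1.
Equations for k = 0, 1, 2 (AR order 2, c_2 = 0):
  (E0) gamma(0) = phi_1 gamma(1) + phi_2 gamma(2) + c_0
  (E1) gamma(1) = phi_1 gamma(0) + phi_2 gamma(1) + c_1
  (E2) gamma(2) = phi_1 gamma(1) + phi_2 gamma(0)
From (E1): gamma(1) = A gamma(0) + B with
  A = phi_1 / (1 - phi_2) = 0.432 / 0.582 = 0.742268,   B = c_1 / (1 - phi_2) = 0 / 0.582 = 0.
Insert (E2) into (E0): gamma(0) (1 - phi_2^2) = phi_1 (1 + phi_2) gamma(1) + c_0.
  phi_1 (1 + phi_2) = (0.432)(1.418) = 0.612576,   1 - phi_2^2 = 0.825276.
Replace gamma(1) by A gamma(0) + B and collect gamma(0):
  gamma(0) [0.825276 - (0.612576)(0.742268)] = c_0 = 2
  gamma(0) * 0.37058 = 2
  gamma(0) = 2 / 0.37058 = 5.396939.
  gamma(1) = A gamma(0) = (0.742268)(5.396939) = 4.005976.
  gamma(2) = phi_1 gamma(1) + phi_2 gamma(0) = (0.432)(4.005976) + (0.418)(5.396939) = 3.986502.
Therefore gamma(2) = 3.9865 (to 4 decimal places).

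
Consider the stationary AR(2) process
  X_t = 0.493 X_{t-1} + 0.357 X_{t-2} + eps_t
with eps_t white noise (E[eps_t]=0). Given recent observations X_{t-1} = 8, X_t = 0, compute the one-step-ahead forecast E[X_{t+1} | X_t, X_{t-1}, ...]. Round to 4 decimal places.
E[X_{t+1} \mid \mathcal F_t] = 2.8560

For an AR(p) model X_t = c + sum_i phi_i X_{t-i} + eps_t, the
one-step-ahead conditional mean is
  E[X_{t+1} | X_t, ...] = c + sum_i phi_i X_{t+1-i}.
Substitute known values:
  E[X_{t+1} | ...] = (0.493) * (0) + (0.357) * (8)
                   = 2.8560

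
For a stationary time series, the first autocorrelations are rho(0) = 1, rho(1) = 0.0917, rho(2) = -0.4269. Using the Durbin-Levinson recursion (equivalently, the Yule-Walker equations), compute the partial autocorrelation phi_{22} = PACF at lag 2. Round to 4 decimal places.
\phi_{22} = -0.4390

The PACF at lag k is phi_{kk}, the last component of the solution
to the Yule-Walker system G_k phi = r_k where
  (G_k)_{ij} = rho(|i - j|), (r_k)_i = rho(i), i,j = 1..k.
Equivalently, Durbin-Levinson gives phi_{kk} iteratively:
  phi_{11} = rho(1)
  phi_{kk} = [rho(k) - sum_{j=1..k-1} phi_{k-1,j} rho(k-j)]
            / [1 - sum_{j=1..k-1} phi_{k-1,j} rho(j)],
  phi_{k,j} = phi_{k-1,j} - phi_{kk} phi_{k-1,k-j},  j = 1..k-1.
Step k = 1:
  phi_11 = rho(1) = 0.0917.
Step k = 2:
  phi_22 = [rho(2) - phi_11 rho(1)] / [1 - phi_11 rho(1)] = [-0.4269 - (0.0917)(0.0917)] / [1 - (0.0917)(0.0917)]
         = -0.43530889 / 0.99159111 = -0.439.
Therefore phi_{22} = -0.4390.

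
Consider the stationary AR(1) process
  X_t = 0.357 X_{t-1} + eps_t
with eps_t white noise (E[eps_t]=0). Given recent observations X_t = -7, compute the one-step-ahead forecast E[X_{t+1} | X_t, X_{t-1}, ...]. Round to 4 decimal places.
E[X_{t+1} \mid \mathcal F_t] = -2.4990

For an AR(p) model X_t = c + sum_i phi_i X_{t-i} + eps_t, the
one-step-ahead conditional mean is
  E[X_{t+1} | X_t, ...] = c + sum_i phi_i X_{t+1-i}.
Substitute known values:
  E[X_{t+1} | ...] = (0.357) * (-7)
                   = -2.4990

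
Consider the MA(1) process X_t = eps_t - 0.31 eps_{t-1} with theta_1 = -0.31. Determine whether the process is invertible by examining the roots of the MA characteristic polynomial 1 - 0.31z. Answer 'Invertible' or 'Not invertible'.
\text{Invertible}

The MA(q) characteristic polynomial is P(z) = 1 - 0.31z.
Invertibility requires all roots to lie outside the unit circle, i.e. |z| > 1 for every root.
This is linear in z: 1 + (-0.31) z = 0  =>  z = -1/(-0.31) = 3.225806,  |z| = 3.225806.
Moduli of all roots: 3.2258.
All moduli strictly greater than 1? Yes.
Verdict: Invertible.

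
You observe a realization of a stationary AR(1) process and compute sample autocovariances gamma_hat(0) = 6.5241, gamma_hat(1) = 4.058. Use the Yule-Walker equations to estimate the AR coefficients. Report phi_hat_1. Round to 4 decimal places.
\hat\phi_{1} = 0.6220

The Yule-Walker equations for an AR(p) process read, in matrix form,
  Gamma_p phi = r_p,   with   (Gamma_p)_{ij} = gamma(|i - j|),
                       (r_p)_i = gamma(i),   i,j = 1..p.
Substitute the sample gammas (Toeplitz matrix and right-hand side of size 1):
  Gamma_p = [[6.5241]]
  r_p     = [4.058]
With p = 1 this is the single equation gamma(0) phi_1 = gamma(1):
  phi_hat_1 = gamma(1) / gamma(0) = 4.058 / 6.5241 = 0.6220.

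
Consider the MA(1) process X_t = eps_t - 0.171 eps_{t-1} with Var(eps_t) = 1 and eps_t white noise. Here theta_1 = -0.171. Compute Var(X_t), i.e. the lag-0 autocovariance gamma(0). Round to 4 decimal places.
\gamma(0) = 1.0292

For an MA(q) process X_t = eps_t + sum_i theta_i eps_{t-i} with
Var(eps_t) = sigma^2, the variance is
  gamma(0) = sigma^2 * (1 + sum_i theta_i^2).
  sum_i theta_i^2 = (-0.171)^2 = 0.029241.
  gamma(0) = 1 * (1 + 0.029241) = 1 * 1.029241 = 1.029241, which rounds to 1.0292.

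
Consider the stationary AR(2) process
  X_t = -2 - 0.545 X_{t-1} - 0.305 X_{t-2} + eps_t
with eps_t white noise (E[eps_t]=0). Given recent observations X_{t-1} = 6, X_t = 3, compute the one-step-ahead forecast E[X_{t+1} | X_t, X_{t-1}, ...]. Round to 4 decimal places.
E[X_{t+1} \mid \mathcal F_t] = -5.4650

For an AR(p) model X_t = c + sum_i phi_i X_{t-i} + eps_t, the
one-step-ahead conditional mean is
  E[X_{t+1} | X_t, ...] = c + sum_i phi_i X_{t+1-i}.
Substitute known values:
  E[X_{t+1} | ...] = -2 + (-0.545) * (3) + (-0.305) * (6)
                   = -5.4650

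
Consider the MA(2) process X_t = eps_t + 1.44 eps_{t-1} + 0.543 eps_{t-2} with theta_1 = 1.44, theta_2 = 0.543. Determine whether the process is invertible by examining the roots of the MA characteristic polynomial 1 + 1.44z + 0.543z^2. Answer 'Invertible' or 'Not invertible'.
\text{Invertible}

The MA(q) characteristic polynomial is P(z) = 1 + 1.44z + 0.543z^2.
Invertibility requires all roots to lie outside the unit circle, i.e. |z| > 1 for every root.
Set 1 + (1.44) z + (0.543) z^2 = 0, i.e. a z^2 + b z + c = 0 with a = 0.543, b = 1.44, c = 1.
Discriminant D = b^2 - 4ac = (1.44)^2 - 4*(0.543)*1 = 2.0736 - (2.172) = -0.0984.
D < 0, so the roots are the complex-conjugate pair z = (-b +/- i sqrt(-D)) / (2a) = -1.326 +/- 0.2888i.
For a conjugate pair |z|^2 = z * conj(z) = (product of roots) = c/a = 1/(0.543) = 1.841621, so |z| = sqrt(1.841621) = 1.3571 for both roots.
Moduli of all roots: 1.3571, 1.3571.
All moduli strictly greater than 1? Yes.
Verdict: Invertible.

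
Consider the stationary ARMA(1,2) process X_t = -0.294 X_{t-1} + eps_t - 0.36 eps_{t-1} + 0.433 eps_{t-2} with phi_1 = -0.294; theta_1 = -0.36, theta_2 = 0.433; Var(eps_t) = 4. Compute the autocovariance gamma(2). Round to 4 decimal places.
\gamma(2) = 3.1300

Multiply the model equation by X_{t-k} and take expectations. With theta_0 = psi_0 = 1 and psi_j the MA(infinity) weights, this gives
  gamma(k) - sum_i phi_i gamma(k-i) = c_k,
  c_k = sigma^2 * sum_{j=k..q} theta_j psi_{j-k}   (c_k = 0 for k > q),
using gamma(-m) = gamma(m).
psi-weights needed (psi_j = theta_j + sum_i phi_i psi_{j-i}):
  psi_1 = theta_1 + phi_1 = -0.36 + (-0.294) = -0.654
  psi_2 = theta_2 + phi_1 psi_1 = 0.433 + (-0.294)(-0.654) = 0.625276
Right-hand sides:
  c_0 = sigma^2 (1 + theta_1 psi_1 + theta_2 psi_2) = 4 * (1 + (-0.36)(-0.654) + (0.433)(0.625276)) = 4 * 1.506185 = 6.024738
  c_1 = sigma^2 (theta_1 + theta_2 psi_1) = 4 * (-0.36 + (0.433)(-0.654)) = -2.572728
  c_2 = sigma^2 theta_2 = 4 * (0.433) = 1.732
Equations for k = 0 and k = 1 (AR order 1):
  gamma(0) = phi_1 gamma(1) + c_0
  gamma(1) = phi_1 gamma(0) + c_1
Substituting the second into the first: gamma(0) (1 - phi_1^2) = c_0 + phi_1 c_1, so
  gamma(0) = (c_0 + phi_1 c_1) / (1 - phi_1^2) = (6.024738 + (-0.294)(-2.572728)) / (1 - (-0.294)^2) = 6.78112 / 0.913564 = 7.422709.
  gamma(1) = phi_1 gamma(0) + c_1 = (-0.294)(7.422709) + (-2.572728) = -4.755005.
For k = 2: gamma(2) = phi_1 gamma(1) + c_2
  = (-0.294)(-4.755005) + (1.732) = 3.129971.
Therefore gamma(2) = 3.1300 (to 4 decimal places).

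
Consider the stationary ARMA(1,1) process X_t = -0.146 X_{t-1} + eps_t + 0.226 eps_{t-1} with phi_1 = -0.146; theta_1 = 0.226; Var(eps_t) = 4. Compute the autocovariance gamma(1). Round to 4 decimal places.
\gamma(1) = 0.3162

Multiply the model equation by X_{t-k} and take expectations. With theta_0 = psi_0 = 1 and psi_j the MA(infinity) weights, this gives
  gamma(k) - sum_i phi_i gamma(k-i) = c_k,
  c_k = sigma^2 * sum_{j=k..q} theta_j psi_{j-k}   (c_k = 0 for k > q),
using gamma(-m) = gamma(m).
psi-weights needed (psi_j = theta_j + sum_i phi_i psi_{j-i}):
  psi_1 = theta_1 + phi_1 = 0.226 + (-0.146) = 0.08
Right-hand sides:
  c_0 = sigma^2 (1 + theta_1 psi_1) = 4 * (1 + (0.226)(0.08)) = 4 * 1.01808 = 4.07232
  c_1 = sigma^2 theta_1 = 4 * (0.226) = 0.904
  c_2 = 0
Equations for k = 0 and k = 1 (AR order 1):
  gamma(0) = phi_1 gamma(1) + c_0
  gamma(1) = phi_1 gamma(0) + c_1
Substituting the second into the first: gamma(0) (1 - phi_1^2) = c_0 + phi_1 c_1, so
  gamma(0) = (c_0 + phi_1 c_1) / (1 - phi_1^2) = (4.07232 + (-0.146)(0.904)) / (1 - (-0.146)^2) = 3.940336 / 0.978684 = 4.026158.
  gamma(1) = phi_1 gamma(0) + c_1 = (-0.146)(4.026158) + (0.904) = 0.316181.
Therefore gamma(1) = 0.3162 (to 4 decimal places).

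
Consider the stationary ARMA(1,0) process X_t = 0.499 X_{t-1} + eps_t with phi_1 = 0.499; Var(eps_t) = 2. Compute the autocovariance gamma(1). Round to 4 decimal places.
\gamma(1) = 1.3289

Multiply the model equation by X_{t-k} and take expectations. With theta_0 = psi_0 = 1 and psi_j the MA(infinity) weights, this gives
  gamma(k) - sum_i phi_i gamma(k-i) = c_k,
  c_k = sigma^2 * sum_{j=k..q} theta_j psi_{j-k}   (c_k = 0 for k > q),
using gamma(-m) = gamma(m).
Pure AR (q = 0): c_0 = sigma^2 = 2, c_k = 0 for k >= 1.
Equations for k = 0 and k = 1 (AR order 1):
  gamma(0) = phi_1 gamma(1) + c_0
  gamma(1) = phi_1 gamma(0) + c_1
Substituting the second into the first: gamma(0) (1 - phi_1^2) = c_0 + phi_1 c_1, so
  gamma(0) = c_0 / (1 - phi_1^2) = 2 / (1 - (0.499)^2) = 2 / 0.750999 = 2.663119.
  gamma(1) = phi_1 gamma(0) = (0.499)(2.663119) = 1.328897.
Therefore gamma(1) = 1.3289 (to 4 decimal places).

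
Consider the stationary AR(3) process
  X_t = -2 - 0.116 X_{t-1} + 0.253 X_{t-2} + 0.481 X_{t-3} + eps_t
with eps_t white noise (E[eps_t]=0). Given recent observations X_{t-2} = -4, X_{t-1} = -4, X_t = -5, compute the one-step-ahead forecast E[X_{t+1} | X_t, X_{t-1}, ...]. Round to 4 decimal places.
E[X_{t+1} \mid \mathcal F_t] = -4.3560

For an AR(p) model X_t = c + sum_i phi_i X_{t-i} + eps_t, the
one-step-ahead conditional mean is
  E[X_{t+1} | X_t, ...] = c + sum_i phi_i X_{t+1-i}.
Substitute known values:
  E[X_{t+1} | ...] = -2 + (-0.116) * (-5) + (0.253) * (-4) + (0.481) * (-4)
                   = -4.3560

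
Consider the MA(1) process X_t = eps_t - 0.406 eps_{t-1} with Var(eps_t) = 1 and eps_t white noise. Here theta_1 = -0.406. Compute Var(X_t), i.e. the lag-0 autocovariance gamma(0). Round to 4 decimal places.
\gamma(0) = 1.1648

For an MA(q) process X_t = eps_t + sum_i theta_i eps_{t-i} with
Var(eps_t) = sigma^2, the variance is
  gamma(0) = sigma^2 * (1 + sum_i theta_i^2).
  sum_i theta_i^2 = (-0.406)^2 = 0.164836.
  gamma(0) = 1 * (1 + 0.164836) = 1 * 1.164836 = 1.164836, which rounds to 1.1648.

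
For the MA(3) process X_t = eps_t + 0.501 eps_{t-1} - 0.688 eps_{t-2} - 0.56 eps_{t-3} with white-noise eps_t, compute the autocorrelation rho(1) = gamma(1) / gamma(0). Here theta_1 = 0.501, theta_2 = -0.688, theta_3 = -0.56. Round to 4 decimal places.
\rho(1) = 0.2658

For an MA(q) process with theta_0 = 1, the autocovariance is
  gamma(k) = sigma^2 * sum_{i=0..q-k} theta_i * theta_{i+k},
and rho(k) = gamma(k) / gamma(0). Sigma^2 cancels.
  numerator   = (1)*(0.501) + (0.501)*(-0.688) + (-0.688)*(-0.56) = 0.541592.
  denominator = (1)^2 + (0.501)^2 + (-0.688)^2 + (-0.56)^2 = 2.037945.
  rho(1) = 0.541592 / 2.037945 = 0.2658.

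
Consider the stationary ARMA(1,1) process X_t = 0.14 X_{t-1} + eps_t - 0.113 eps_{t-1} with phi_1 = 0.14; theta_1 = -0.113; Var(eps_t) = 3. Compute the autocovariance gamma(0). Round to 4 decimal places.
\gamma(0) = 3.0022

Multiply the model equation by X_{t-k} and take expectations. With theta_0 = psi_0 = 1 and psi_j the MA(infinity) weights, this gives
  gamma(k) - sum_i phi_i gamma(k-i) = c_k,
  c_k = sigma^2 * sum_{j=k..q} theta_j psi_{j-k}   (c_k = 0 for k > q),
using gamma(-m) = gamma(m).
psi-weights needed (psi_j = theta_j + sum_i phi_i psi_{j-i}):
  psi_1 = theta_1 + phi_1 = -0.113 + (0.14) = 0.027
Right-hand sides:
  c_0 = sigma^2 (1 + theta_1 psi_1) = 3 * (1 + (-0.113)(0.027)) = 3 * 0.996949 = 2.990847
  c_1 = sigma^2 theta_1 = 3 * (-0.113) = -0.339
  c_2 = 0
Equations for k = 0 and k = 1 (AR order 1):
  gamma(0) = phi_1 gamma(1) + c_0
  gamma(1) = phi_1 gamma(0) + c_1
Substituting the second into the first: gamma(0) (1 - phi_1^2) = c_0 + phi_1 c_1, so
  gamma(0) = (c_0 + phi_1 c_1) / (1 - phi_1^2) = (2.990847 + (0.14)(-0.339)) / (1 - (0.14)^2) = 2.943387 / 0.9804 = 3.002231.
Therefore gamma(0) = 3.0022 (to 4 decimal places).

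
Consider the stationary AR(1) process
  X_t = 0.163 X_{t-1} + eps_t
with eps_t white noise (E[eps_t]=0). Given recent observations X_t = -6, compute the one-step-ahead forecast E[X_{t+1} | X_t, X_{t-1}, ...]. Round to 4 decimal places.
E[X_{t+1} \mid \mathcal F_t] = -0.9780

For an AR(p) model X_t = c + sum_i phi_i X_{t-i} + eps_t, the
one-step-ahead conditional mean is
  E[X_{t+1} | X_t, ...] = c + sum_i phi_i X_{t+1-i}.
Substitute known values:
  E[X_{t+1} | ...] = (0.163) * (-6)
                   = -0.9780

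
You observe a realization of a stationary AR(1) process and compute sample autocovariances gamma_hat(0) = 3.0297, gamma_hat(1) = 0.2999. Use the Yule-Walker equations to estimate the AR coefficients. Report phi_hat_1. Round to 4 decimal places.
\hat\phi_{1} = 0.0990

The Yule-Walker equations for an AR(p) process read, in matrix form,
  Gamma_p phi = r_p,   with   (Gamma_p)_{ij} = gamma(|i - j|),
                       (r_p)_i = gamma(i),   i,j = 1..p.
Substitute the sample gammas (Toeplitz matrix and right-hand side of size 1):
  Gamma_p = [[3.0297]]
  r_p     = [0.2999]
With p = 1 this is the single equation gamma(0) phi_1 = gamma(1):
  phi_hat_1 = gamma(1) / gamma(0) = 0.2999 / 3.0297 = 0.0990.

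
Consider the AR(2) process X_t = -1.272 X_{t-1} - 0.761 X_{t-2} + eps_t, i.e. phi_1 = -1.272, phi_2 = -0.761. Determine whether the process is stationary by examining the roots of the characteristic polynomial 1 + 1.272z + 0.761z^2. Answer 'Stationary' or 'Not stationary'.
\text{Stationary}

The AR(p) characteristic polynomial is P(z) = 1 + 1.272z + 0.761z^2.
Stationarity requires all roots to lie outside the unit circle, i.e. |z| > 1 for every root.
Set 1 + (1.272) z + (0.761) z^2 = 0, i.e. a z^2 + b z + c = 0 with a = 0.761, b = 1.272, c = 1.
Discriminant D = b^2 - 4ac = (1.272)^2 - 4*(0.761)*1 = 1.617984 - (3.044) = -1.426016.
D < 0, so the roots are the complex-conjugate pair z = (-b +/- i sqrt(-D)) / (2a) = -0.8357 +/- 0.7846i.
For a conjugate pair |z|^2 = z * conj(z) = (product of roots) = c/a = 1/(0.761) = 1.31406, so |z| = sqrt(1.31406) = 1.1463 for both roots.
Moduli of all roots: 1.1463, 1.1463.
All moduli strictly greater than 1? Yes.
Verdict: Stationary.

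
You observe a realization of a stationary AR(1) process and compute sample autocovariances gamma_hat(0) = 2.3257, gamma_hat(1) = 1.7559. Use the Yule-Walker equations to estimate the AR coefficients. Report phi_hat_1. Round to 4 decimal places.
\hat\phi_{1} = 0.7550

The Yule-Walker equations for an AR(p) process read, in matrix form,
  Gamma_p phi = r_p,   with   (Gamma_p)_{ij} = gamma(|i - j|),
                       (r_p)_i = gamma(i),   i,j = 1..p.
Substitute the sample gammas (Toeplitz matrix and right-hand side of size 1):
  Gamma_p = [[2.3257]]
  r_p     = [1.7559]
With p = 1 this is the single equation gamma(0) phi_1 = gamma(1):
  phi_hat_1 = gamma(1) / gamma(0) = 1.7559 / 2.3257 = 0.7550.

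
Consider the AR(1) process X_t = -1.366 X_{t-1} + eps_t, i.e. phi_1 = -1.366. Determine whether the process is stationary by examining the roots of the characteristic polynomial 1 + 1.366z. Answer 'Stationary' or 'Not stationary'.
\text{Not stationary}

The AR(p) characteristic polynomial is P(z) = 1 + 1.366z.
Stationarity requires all roots to lie outside the unit circle, i.e. |z| > 1 for every root.
This is linear in z: 1 + (1.366) z = 0  =>  z = -1/(1.366) = -0.732064,  |z| = 0.732064.
Moduli of all roots: 0.7321.
All moduli strictly greater than 1? No.
Verdict: Not stationary.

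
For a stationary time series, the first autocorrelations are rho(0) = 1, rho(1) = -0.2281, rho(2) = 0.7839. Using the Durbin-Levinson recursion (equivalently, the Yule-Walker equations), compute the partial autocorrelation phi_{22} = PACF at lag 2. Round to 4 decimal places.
\phi_{22} = 0.7720

The PACF at lag k is phi_{kk}, the last component of the solution
to the Yule-Walker system G_k phi = r_k where
  (G_k)_{ij} = rho(|i - j|), (r_k)_i = rho(i), i,j = 1..k.
Equivalently, Durbin-Levinson gives phi_{kk} iteratively:
  phi_{11} = rho(1)
  phi_{kk} = [rho(k) - sum_{j=1..k-1} phi_{k-1,j} rho(k-j)]
            / [1 - sum_{j=1..k-1} phi_{k-1,j} rho(j)],
  phi_{k,j} = phi_{k-1,j} - phi_{kk} phi_{k-1,k-j},  j = 1..k-1.
Step k = 1:
  phi_11 = rho(1) = -0.2281.
Step k = 2:
  phi_22 = [rho(2) - phi_11 rho(1)] / [1 - phi_11 rho(1)] = [0.7839 - (-0.2281)(-0.2281)] / [1 - (-0.2281)(-0.2281)]
         = 0.73187039 / 0.94797039 = 0.772.
Therefore phi_{22} = 0.7720.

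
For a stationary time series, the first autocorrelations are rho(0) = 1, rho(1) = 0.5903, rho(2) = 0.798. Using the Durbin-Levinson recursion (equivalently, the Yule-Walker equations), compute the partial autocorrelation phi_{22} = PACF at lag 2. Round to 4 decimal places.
\phi_{22} = 0.6900

The PACF at lag k is phi_{kk}, the last component of the solution
to the Yule-Walker system G_k phi = r_k where
  (G_k)_{ij} = rho(|i - j|), (r_k)_i = rho(i), i,j = 1..k.
Equivalently, Durbin-Levinson gives phi_{kk} iteratively:
  phi_{11} = rho(1)
  phi_{kk} = [rho(k) - sum_{j=1..k-1} phi_{k-1,j} rho(k-j)]
            / [1 - sum_{j=1..k-1} phi_{k-1,j} rho(j)],
  phi_{k,j} = phi_{k-1,j} - phi_{kk} phi_{k-1,k-j},  j = 1..k-1.
Step k = 1:
  phi_11 = rho(1) = 0.5903.
Step k = 2:
  phi_22 = [rho(2) - phi_11 rho(1)] / [1 - phi_11 rho(1)] = [0.798 - (0.5903)(0.5903)] / [1 - (0.5903)(0.5903)]
         = 0.44954591 / 0.65154591 = 0.69.
Therefore phi_{22} = 0.6900.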